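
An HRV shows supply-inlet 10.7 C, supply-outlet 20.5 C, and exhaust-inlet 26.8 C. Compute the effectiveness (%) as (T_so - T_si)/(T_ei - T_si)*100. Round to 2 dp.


eff = (20.5-10.7)/(26.8-10.7)*100 = 60.87 %

60.87 %


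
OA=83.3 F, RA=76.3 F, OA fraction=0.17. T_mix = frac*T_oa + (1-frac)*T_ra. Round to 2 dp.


T_mix = 0.17*83.3 + 0.83*76.3 = 77.49 F

77.49 F


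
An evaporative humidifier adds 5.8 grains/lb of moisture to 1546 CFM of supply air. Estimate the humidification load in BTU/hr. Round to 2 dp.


Q = 0.68 * 1546 * 5.8 = 6097.42 BTU/hr

6097.42 BTU/hr


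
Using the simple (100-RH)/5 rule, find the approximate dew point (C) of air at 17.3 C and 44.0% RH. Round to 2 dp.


Td = 17.3 - (100-44.0)/5 = 6.10 C

6.10 C


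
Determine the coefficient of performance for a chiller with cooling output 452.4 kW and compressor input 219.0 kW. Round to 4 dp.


COP = 452.4 / 219.0 = 2.0658

2.0658


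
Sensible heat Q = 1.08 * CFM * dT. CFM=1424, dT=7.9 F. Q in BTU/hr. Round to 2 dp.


Q = 1.08 * 1424 * 7.9 = 12149.57 BTU/hr

12149.57 BTU/hr


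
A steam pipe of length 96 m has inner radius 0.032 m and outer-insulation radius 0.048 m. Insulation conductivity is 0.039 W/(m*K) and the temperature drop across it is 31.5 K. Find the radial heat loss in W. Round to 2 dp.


Q = 2*pi*0.039*96*31.5/ln(0.048/0.032) = 1827.56 W

1827.56 W


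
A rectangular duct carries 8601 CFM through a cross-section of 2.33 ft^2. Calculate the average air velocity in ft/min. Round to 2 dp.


V = 8601 / 2.33 = 3691.42 ft/min

3691.42 ft/min


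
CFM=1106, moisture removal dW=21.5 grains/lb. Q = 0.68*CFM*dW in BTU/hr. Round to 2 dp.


Q = 0.68 * 1106 * 21.5 = 16169.72 BTU/hr

16169.72 BTU/hr


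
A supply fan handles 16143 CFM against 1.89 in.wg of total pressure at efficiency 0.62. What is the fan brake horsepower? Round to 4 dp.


BHP = 16143 * 1.89 / (6356 * 0.62) = 7.7423 hp

7.7423 hp


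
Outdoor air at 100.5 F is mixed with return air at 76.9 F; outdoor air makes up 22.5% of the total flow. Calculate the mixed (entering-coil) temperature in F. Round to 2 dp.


T_mix = 76.9 + (22.5/100)*(100.5-76.9) = 82.21 F

82.21 F


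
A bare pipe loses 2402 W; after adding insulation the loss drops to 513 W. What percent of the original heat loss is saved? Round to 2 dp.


Savings = ((2402-513)/2402)*100 = 78.64 %

78.64 %


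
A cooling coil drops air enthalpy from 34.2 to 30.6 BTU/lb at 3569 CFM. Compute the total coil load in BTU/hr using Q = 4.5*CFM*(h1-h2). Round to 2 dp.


Q = 4.5 * 3569 * (34.2 - 30.6) = 57817.80 BTU/hr

57817.80 BTU/hr


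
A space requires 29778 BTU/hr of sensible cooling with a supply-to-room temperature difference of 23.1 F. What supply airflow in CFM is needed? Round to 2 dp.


CFM = 29778 / (1.08 * 23.1) = 1193.60

1193.60 CFM


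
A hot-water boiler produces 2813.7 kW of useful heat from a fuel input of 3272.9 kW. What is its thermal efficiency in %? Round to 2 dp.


eta = (2813.7/3272.9)*100 = 85.97 %

85.97 %


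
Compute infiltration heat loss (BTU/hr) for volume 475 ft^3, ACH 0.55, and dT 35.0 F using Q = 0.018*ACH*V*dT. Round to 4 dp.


Q = 0.018 * 0.55 * 475 * 35.0 = 164.5875 BTU/hr

164.5875 BTU/hr


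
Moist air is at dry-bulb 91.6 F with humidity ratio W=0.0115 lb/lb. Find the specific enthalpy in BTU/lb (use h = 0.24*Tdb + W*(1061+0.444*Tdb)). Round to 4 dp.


h = 0.24*91.6 + 0.0115*(1061+0.444*91.6) = 34.6532 BTU/lb

34.6532 BTU/lb


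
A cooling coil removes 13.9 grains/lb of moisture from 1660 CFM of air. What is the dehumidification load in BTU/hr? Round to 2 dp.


Q = 0.68 * 1660 * 13.9 = 15690.32 BTU/hr

15690.32 BTU/hr


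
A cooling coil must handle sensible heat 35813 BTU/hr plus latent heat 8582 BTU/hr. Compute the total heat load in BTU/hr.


Qt = 35813 + 8582 = 44395 BTU/hr

44395 BTU/hr


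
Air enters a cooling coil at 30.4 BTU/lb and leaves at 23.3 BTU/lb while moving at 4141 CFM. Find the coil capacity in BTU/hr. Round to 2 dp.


Q = 4.5 * 4141 * (30.4 - 23.3) = 132304.95 BTU/hr

132304.95 BTU/hr


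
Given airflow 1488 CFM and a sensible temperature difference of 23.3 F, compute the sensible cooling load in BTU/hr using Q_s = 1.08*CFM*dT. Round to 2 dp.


Q = 1.08 * 1488 * 23.3 = 37444.03 BTU/hr

37444.03 BTU/hr


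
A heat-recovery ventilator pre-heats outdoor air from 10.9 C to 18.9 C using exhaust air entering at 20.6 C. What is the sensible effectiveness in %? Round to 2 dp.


eff = (18.9-10.9)/(20.6-10.9)*100 = 82.47 %

82.47 %


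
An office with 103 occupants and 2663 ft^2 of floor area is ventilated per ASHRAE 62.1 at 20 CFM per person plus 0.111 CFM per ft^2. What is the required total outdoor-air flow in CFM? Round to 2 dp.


Total = 103*20 + 2663*0.111 = 2355.59 CFM

2355.59 CFM


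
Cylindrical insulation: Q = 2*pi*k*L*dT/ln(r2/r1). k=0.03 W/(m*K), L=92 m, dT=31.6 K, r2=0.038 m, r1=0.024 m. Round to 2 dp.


Q = 2*pi*0.03*92*31.6/ln(0.038/0.024) = 1192.50 W

1192.50 W


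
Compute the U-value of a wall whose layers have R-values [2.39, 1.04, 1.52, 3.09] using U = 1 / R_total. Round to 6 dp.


R_total = 2.39 + 1.04 + 1.52 + 3.09 = 8.04
U = 1/8.04 = 0.124378

0.124378


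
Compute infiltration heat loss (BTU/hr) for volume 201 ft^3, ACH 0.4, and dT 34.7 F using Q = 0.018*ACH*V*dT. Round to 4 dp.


Q = 0.018 * 0.4 * 201 * 34.7 = 50.2178 BTU/hr

50.2178 BTU/hr


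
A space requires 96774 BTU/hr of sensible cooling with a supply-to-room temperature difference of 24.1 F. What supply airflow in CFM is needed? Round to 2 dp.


CFM = 96774 / (1.08 * 24.1) = 3718.07

3718.07 CFM


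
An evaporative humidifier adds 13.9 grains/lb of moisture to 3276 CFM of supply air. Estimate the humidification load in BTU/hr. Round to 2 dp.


Q = 0.68 * 3276 * 13.9 = 30964.75 BTU/hr

30964.75 BTU/hr


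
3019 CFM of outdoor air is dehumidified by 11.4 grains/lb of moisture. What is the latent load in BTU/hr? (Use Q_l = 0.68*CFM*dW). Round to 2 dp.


Q = 0.68 * 3019 * 11.4 = 23403.29 BTU/hr

23403.29 BTU/hr


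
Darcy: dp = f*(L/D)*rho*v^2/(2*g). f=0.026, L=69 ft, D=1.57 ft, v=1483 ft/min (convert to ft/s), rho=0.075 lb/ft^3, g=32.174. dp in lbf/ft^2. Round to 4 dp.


v_fps = 1483/60 = 24.7167 ft/s
dp = 0.026*(69/1.57)*0.075*24.7167^2/(2*32.174) = 0.8136 lbf/ft^2

0.8136 lbf/ft^2


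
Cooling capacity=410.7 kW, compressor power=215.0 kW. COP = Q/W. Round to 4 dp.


COP = 410.7 / 215.0 = 1.9102

1.9102


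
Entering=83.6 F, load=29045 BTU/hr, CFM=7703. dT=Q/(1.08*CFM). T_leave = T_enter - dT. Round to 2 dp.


dT = 29045/(1.08*7703) = 3.4913
T_leave = 83.6 - 3.4913 = 80.11 F

80.11 F


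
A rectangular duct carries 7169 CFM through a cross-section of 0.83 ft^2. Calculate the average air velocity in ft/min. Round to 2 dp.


V = 7169 / 0.83 = 8637.35 ft/min

8637.35 ft/min


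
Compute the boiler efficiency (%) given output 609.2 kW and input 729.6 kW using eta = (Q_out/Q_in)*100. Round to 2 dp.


eta = (609.2/729.6)*100 = 83.50 %

83.50 %


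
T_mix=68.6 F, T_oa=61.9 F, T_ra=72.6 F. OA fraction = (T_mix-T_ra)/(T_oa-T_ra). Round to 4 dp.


frac = (68.6 - 72.6) / (61.9 - 72.6) = 0.3738

0.3738


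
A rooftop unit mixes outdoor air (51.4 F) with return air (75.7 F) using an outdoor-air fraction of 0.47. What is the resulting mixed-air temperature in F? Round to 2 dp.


T_mix = 0.47*51.4 + 0.53*75.7 = 64.28 F

64.28 F


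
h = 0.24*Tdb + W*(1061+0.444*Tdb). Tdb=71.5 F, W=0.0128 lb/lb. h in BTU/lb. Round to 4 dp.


h = 0.24*71.5 + 0.0128*(1061+0.444*71.5) = 31.1471 BTU/lb

31.1471 BTU/lb


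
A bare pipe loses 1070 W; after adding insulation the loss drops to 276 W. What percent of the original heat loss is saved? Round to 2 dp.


Savings = ((1070-276)/1070)*100 = 74.21 %

74.21 %


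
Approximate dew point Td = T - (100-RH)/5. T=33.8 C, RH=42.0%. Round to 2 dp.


Td = 33.8 - (100-42.0)/5 = 22.20 C

22.20 C


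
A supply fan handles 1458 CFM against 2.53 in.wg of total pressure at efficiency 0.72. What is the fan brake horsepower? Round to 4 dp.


BHP = 1458 * 2.53 / (6356 * 0.72) = 0.8060 hp

0.8060 hp


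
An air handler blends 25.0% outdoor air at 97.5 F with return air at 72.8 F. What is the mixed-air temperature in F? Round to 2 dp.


T_mix = 72.8 + (25.0/100)*(97.5-72.8) = 78.98 F

78.98 F


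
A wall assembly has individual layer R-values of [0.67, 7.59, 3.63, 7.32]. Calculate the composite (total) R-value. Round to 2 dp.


R_total = 0.67 + 7.59 + 3.63 + 7.32 = 19.21

19.21


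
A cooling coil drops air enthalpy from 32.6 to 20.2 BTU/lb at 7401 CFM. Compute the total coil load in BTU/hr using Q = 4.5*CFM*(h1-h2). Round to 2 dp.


Q = 4.5 * 7401 * (32.6 - 20.2) = 412975.80 BTU/hr

412975.80 BTU/hr


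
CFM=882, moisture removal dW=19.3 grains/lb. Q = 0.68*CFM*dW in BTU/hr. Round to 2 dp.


Q = 0.68 * 882 * 19.3 = 11575.37 BTU/hr

11575.37 BTU/hr


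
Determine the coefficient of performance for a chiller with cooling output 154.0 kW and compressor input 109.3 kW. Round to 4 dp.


COP = 154.0 / 109.3 = 1.4090

1.4090


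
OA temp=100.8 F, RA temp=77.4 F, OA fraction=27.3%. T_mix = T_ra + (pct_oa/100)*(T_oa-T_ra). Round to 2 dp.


T_mix = 77.4 + (27.3/100)*(100.8-77.4) = 83.79 F

83.79 F


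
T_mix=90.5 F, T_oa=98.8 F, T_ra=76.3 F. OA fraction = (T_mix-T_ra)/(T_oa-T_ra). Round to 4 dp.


frac = (90.5 - 76.3) / (98.8 - 76.3) = 0.6311

0.6311


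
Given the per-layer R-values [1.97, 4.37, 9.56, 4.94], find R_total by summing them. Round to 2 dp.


R_total = 1.97 + 4.37 + 9.56 + 4.94 = 20.84

20.84


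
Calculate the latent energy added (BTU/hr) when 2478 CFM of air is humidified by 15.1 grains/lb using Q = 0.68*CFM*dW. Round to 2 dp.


Q = 0.68 * 2478 * 15.1 = 25444.10 BTU/hr

25444.10 BTU/hr


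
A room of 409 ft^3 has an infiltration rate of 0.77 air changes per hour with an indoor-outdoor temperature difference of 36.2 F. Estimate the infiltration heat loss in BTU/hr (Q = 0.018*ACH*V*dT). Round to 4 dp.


Q = 0.018 * 0.77 * 409 * 36.2 = 205.2084 BTU/hr

205.2084 BTU/hr


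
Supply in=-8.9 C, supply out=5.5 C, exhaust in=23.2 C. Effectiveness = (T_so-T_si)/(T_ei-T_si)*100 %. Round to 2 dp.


eff = (5.5-(-8.9))/(23.2-(-8.9))*100 = 44.86 %

44.86 %


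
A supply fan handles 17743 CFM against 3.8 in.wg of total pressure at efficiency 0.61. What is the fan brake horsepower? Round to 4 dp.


BHP = 17743 * 3.8 / (6356 * 0.61) = 17.3899 hp

17.3899 hp


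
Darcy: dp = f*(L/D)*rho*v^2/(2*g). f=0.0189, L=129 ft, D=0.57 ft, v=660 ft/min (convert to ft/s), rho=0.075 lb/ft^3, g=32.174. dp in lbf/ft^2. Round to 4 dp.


v_fps = 660/60 = 11.0 ft/s
dp = 0.0189*(129/0.57)*0.075*11.0^2/(2*32.174) = 0.6032 lbf/ft^2

0.6032 lbf/ft^2


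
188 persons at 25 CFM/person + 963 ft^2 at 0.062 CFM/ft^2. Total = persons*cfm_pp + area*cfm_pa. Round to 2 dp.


Total = 188*25 + 963*0.062 = 4759.71 CFM

4759.71 CFM


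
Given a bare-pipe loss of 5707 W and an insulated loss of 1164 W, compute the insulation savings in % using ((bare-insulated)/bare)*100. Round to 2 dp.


Savings = ((5707-1164)/5707)*100 = 79.60 %

79.60 %


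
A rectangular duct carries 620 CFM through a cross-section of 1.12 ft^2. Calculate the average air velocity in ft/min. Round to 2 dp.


V = 620 / 1.12 = 553.57 ft/min

553.57 ft/min


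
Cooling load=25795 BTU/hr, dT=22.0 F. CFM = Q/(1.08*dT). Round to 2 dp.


CFM = 25795 / (1.08 * 22.0) = 1085.65

1085.65 CFM


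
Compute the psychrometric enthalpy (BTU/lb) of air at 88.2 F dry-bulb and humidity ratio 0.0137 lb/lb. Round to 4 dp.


h = 0.24*88.2 + 0.0137*(1061+0.444*88.2) = 36.2402 BTU/lb

36.2402 BTU/lb


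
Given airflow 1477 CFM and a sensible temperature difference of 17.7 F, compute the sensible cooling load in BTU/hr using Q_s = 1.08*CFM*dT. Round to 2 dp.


Q = 1.08 * 1477 * 17.7 = 28234.33 BTU/hr

28234.33 BTU/hr


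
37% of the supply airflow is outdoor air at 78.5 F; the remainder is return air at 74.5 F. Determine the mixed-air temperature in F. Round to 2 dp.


T_mix = 0.37*78.5 + 0.63*74.5 = 75.98 F

75.98 F


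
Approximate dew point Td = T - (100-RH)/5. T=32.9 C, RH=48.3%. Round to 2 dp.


Td = 32.9 - (100-48.3)/5 = 22.56 C

22.56 C


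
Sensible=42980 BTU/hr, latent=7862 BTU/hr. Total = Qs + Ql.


Qt = 42980 + 7862 = 50842 BTU/hr

50842 BTU/hr


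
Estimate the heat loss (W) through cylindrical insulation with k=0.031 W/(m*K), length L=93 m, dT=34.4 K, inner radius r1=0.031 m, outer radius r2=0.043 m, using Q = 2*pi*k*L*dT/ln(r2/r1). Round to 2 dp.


Q = 2*pi*0.031*93*34.4/ln(0.043/0.031) = 1904.38 W

1904.38 W


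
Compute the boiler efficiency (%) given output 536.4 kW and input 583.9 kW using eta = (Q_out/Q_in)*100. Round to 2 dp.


eta = (536.4/583.9)*100 = 91.87 %

91.87 %


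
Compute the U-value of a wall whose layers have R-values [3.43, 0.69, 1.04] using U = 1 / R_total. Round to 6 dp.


R_total = 3.43 + 0.69 + 1.04 = 5.16
U = 1/5.16 = 0.193798

0.193798


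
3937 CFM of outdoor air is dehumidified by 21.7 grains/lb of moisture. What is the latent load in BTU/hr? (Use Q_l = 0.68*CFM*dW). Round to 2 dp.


Q = 0.68 * 3937 * 21.7 = 58094.37 BTU/hr

58094.37 BTU/hr


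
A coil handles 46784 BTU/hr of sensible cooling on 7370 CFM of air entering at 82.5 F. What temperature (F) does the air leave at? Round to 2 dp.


dT = 46784/(1.08*7370) = 5.8777
T_leave = 82.5 - 5.8777 = 76.62 F

76.62 F


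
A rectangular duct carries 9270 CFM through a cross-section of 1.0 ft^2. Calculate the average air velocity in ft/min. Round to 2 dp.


V = 9270 / 1.0 = 9270.00 ft/min

9270.00 ft/min


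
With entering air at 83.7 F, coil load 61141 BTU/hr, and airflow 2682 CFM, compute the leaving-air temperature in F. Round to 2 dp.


dT = 61141/(1.08*2682) = 21.1081
T_leave = 83.7 - 21.1081 = 62.59 F

62.59 F


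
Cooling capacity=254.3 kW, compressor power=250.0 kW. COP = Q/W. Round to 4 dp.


COP = 254.3 / 250.0 = 1.0172

1.0172


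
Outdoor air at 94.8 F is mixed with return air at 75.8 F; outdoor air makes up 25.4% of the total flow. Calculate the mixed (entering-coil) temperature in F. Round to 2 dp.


T_mix = 75.8 + (25.4/100)*(94.8-75.8) = 80.63 F

80.63 F


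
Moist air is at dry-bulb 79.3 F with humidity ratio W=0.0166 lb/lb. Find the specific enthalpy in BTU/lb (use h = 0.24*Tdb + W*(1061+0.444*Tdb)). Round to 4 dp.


h = 0.24*79.3 + 0.0166*(1061+0.444*79.3) = 37.2291 BTU/lb

37.2291 BTU/lb


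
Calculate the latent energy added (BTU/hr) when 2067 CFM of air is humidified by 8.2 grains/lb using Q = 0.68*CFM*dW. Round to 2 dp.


Q = 0.68 * 2067 * 8.2 = 11525.59 BTU/hr

11525.59 BTU/hr


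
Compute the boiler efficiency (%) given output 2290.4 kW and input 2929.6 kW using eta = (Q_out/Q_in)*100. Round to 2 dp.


eta = (2290.4/2929.6)*100 = 78.18 %

78.18 %


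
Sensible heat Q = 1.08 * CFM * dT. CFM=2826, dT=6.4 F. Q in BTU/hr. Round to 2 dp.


Q = 1.08 * 2826 * 6.4 = 19533.31 BTU/hr

19533.31 BTU/hr


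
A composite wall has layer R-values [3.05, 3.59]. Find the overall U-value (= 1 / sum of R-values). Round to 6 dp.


R_total = 3.05 + 3.59 = 6.64
U = 1/6.64 = 0.150602

0.150602


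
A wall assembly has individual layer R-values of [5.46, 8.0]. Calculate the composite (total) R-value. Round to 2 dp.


R_total = 5.46 + 8.0 = 13.46

13.46


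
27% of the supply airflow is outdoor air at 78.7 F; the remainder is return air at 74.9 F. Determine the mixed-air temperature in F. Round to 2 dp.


T_mix = 0.27*78.7 + 0.73*74.9 = 75.93 F

75.93 F


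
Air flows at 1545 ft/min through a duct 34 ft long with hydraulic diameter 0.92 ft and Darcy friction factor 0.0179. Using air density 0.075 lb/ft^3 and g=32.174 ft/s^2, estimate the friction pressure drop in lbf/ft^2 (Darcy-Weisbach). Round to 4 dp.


v_fps = 1545/60 = 25.75 ft/s
dp = 0.0179*(34/0.92)*0.075*25.75^2/(2*32.174) = 0.5112 lbf/ft^2

0.5112 lbf/ft^2


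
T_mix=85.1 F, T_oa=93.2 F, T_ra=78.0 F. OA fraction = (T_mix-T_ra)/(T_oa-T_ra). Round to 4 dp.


frac = (85.1 - 78.0) / (93.2 - 78.0) = 0.4671

0.4671


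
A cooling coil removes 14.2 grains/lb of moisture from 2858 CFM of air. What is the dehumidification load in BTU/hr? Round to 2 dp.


Q = 0.68 * 2858 * 14.2 = 27596.85 BTU/hr

27596.85 BTU/hr


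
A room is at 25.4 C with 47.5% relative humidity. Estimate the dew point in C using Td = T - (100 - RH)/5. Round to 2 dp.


Td = 25.4 - (100-47.5)/5 = 14.90 C

14.90 C


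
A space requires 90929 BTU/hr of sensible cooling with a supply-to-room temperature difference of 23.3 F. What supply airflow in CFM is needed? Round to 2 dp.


CFM = 90929 / (1.08 * 23.3) = 3613.46

3613.46 CFM


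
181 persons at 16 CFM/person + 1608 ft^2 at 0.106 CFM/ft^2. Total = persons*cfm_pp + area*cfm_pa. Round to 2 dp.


Total = 181*16 + 1608*0.106 = 3066.45 CFM

3066.45 CFM


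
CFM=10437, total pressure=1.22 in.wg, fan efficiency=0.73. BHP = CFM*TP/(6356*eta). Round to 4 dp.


BHP = 10437 * 1.22 / (6356 * 0.73) = 2.7443 hp

2.7443 hp


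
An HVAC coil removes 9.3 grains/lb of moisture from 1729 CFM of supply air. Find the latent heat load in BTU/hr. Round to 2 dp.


Q = 0.68 * 1729 * 9.3 = 10934.20 BTU/hr

10934.20 BTU/hr


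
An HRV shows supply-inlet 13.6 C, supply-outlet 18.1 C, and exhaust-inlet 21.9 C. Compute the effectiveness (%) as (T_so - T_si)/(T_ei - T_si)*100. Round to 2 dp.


eff = (18.1-13.6)/(21.9-13.6)*100 = 54.22 %

54.22 %


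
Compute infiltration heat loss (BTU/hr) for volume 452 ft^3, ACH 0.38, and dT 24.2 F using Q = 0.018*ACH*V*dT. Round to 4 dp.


Q = 0.018 * 0.38 * 452 * 24.2 = 74.8187 BTU/hr

74.8187 BTU/hr


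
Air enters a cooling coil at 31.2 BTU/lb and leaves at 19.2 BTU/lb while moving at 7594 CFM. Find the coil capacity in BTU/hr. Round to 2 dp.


Q = 4.5 * 7594 * (31.2 - 19.2) = 410076.00 BTU/hr

410076.00 BTU/hr


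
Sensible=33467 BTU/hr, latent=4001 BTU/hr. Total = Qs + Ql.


Qt = 33467 + 4001 = 37468 BTU/hr

37468 BTU/hr


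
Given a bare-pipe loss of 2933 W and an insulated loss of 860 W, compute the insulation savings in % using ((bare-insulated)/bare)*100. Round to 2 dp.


Savings = ((2933-860)/2933)*100 = 70.68 %

70.68 %


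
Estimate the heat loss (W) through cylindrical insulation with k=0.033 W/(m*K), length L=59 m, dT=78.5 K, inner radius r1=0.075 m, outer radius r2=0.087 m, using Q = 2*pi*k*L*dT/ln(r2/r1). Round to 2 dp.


Q = 2*pi*0.033*59*78.5/ln(0.087/0.075) = 6470.28 W

6470.28 W


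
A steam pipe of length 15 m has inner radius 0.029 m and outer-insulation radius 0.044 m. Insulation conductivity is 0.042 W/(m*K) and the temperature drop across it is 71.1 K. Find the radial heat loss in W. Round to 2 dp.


Q = 2*pi*0.042*15*71.1/ln(0.044/0.029) = 675.09 W

675.09 W


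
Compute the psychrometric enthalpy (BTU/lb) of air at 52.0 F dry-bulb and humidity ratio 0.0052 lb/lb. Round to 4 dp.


h = 0.24*52.0 + 0.0052*(1061+0.444*52.0) = 18.1173 BTU/lb

18.1173 BTU/lb


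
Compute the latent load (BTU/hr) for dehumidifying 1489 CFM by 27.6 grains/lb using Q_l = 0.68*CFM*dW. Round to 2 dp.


Q = 0.68 * 1489 * 27.6 = 27945.55 BTU/hr

27945.55 BTU/hr


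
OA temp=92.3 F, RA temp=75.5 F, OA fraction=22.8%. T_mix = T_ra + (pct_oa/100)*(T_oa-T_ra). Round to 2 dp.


T_mix = 75.5 + (22.8/100)*(92.3-75.5) = 79.33 F

79.33 F


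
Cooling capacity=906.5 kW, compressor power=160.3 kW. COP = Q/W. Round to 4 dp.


COP = 906.5 / 160.3 = 5.6550

5.6550


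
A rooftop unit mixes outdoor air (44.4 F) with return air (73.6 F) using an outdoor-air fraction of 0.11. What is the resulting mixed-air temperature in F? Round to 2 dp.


T_mix = 0.11*44.4 + 0.89*73.6 = 70.39 F

70.39 F


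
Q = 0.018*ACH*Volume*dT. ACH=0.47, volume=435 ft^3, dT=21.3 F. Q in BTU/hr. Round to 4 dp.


Q = 0.018 * 0.47 * 435 * 21.3 = 78.3861 BTU/hr

78.3861 BTU/hr


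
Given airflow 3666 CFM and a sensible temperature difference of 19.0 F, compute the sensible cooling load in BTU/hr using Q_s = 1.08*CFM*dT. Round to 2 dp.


Q = 1.08 * 3666 * 19.0 = 75226.32 BTU/hr

75226.32 BTU/hr


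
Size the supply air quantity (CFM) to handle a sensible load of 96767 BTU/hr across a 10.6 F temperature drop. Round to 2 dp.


CFM = 96767 / (1.08 * 10.6) = 8452.74

8452.74 CFM


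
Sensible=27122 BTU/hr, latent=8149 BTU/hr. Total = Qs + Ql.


Qt = 27122 + 8149 = 35271 BTU/hr

35271 BTU/hr


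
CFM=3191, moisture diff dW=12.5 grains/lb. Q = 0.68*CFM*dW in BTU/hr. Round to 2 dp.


Q = 0.68 * 3191 * 12.5 = 27123.50 BTU/hr

27123.50 BTU/hr


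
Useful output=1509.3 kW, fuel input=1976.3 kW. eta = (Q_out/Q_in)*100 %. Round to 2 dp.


eta = (1509.3/1976.3)*100 = 76.37 %

76.37 %


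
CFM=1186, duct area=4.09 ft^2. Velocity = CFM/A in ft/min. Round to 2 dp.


V = 1186 / 4.09 = 289.98 ft/min

289.98 ft/min


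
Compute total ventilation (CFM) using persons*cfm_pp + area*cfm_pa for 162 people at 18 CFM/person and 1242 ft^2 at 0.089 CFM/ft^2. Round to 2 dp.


Total = 162*18 + 1242*0.089 = 3026.54 CFM

3026.54 CFM


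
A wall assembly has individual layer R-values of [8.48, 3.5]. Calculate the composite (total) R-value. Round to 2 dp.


R_total = 8.48 + 3.5 = 11.98

11.98


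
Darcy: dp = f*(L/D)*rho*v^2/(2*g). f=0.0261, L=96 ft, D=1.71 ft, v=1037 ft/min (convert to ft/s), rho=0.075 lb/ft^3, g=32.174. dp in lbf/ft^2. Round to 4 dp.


v_fps = 1037/60 = 17.2833 ft/s
dp = 0.0261*(96/1.71)*0.075*17.2833^2/(2*32.174) = 0.5101 lbf/ft^2

0.5101 lbf/ft^2


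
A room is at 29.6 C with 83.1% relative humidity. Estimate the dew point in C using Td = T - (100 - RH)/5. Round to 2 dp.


Td = 29.6 - (100-83.1)/5 = 26.22 C

26.22 C


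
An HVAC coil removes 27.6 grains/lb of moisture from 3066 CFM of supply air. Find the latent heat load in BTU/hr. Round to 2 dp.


Q = 0.68 * 3066 * 27.6 = 57542.69 BTU/hr

57542.69 BTU/hr


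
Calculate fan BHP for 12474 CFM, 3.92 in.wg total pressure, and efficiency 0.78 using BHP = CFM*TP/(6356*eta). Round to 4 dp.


BHP = 12474 * 3.92 / (6356 * 0.78) = 9.8631 hp

9.8631 hp


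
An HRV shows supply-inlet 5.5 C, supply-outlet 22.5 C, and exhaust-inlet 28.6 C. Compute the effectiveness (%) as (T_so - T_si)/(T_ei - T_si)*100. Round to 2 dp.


eff = (22.5-5.5)/(28.6-5.5)*100 = 73.59 %

73.59 %


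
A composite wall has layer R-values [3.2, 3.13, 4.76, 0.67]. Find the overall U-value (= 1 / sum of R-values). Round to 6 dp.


R_total = 3.2 + 3.13 + 4.76 + 0.67 = 11.76
U = 1/11.76 = 0.085034

0.085034


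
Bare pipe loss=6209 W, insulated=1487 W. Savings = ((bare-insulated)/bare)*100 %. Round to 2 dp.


Savings = ((6209-1487)/6209)*100 = 76.05 %

76.05 %


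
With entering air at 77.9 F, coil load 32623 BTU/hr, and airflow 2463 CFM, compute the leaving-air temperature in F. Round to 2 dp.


dT = 32623/(1.08*2463) = 12.2641
T_leave = 77.9 - 12.2641 = 65.64 F

65.64 F


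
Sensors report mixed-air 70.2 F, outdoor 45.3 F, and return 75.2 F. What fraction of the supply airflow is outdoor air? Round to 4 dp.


frac = (70.2 - 75.2) / (45.3 - 75.2) = 0.1672

0.1672


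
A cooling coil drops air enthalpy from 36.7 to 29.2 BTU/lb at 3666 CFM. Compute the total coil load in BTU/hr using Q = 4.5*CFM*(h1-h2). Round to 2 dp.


Q = 4.5 * 3666 * (36.7 - 29.2) = 123727.50 BTU/hr

123727.50 BTU/hr


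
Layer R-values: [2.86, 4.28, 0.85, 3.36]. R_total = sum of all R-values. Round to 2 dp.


R_total = 2.86 + 4.28 + 0.85 + 3.36 = 11.35

11.35


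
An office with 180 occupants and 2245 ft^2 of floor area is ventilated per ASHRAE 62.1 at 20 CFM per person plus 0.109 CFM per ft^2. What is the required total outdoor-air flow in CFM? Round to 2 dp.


Total = 180*20 + 2245*0.109 = 3844.71 CFM

3844.71 CFM


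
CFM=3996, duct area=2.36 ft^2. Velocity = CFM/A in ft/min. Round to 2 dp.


V = 3996 / 2.36 = 1693.22 ft/min

1693.22 ft/min


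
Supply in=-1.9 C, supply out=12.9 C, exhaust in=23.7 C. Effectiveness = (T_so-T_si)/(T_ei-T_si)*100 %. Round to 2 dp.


eff = (12.9-(-1.9))/(23.7-(-1.9))*100 = 57.81 %

57.81 %


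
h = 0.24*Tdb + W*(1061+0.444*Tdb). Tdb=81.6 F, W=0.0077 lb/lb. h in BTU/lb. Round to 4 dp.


h = 0.24*81.6 + 0.0077*(1061+0.444*81.6) = 28.0327 BTU/lb

28.0327 BTU/lb


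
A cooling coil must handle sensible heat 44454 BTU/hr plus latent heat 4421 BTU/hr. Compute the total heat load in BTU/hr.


Qt = 44454 + 4421 = 48875 BTU/hr

48875 BTU/hr


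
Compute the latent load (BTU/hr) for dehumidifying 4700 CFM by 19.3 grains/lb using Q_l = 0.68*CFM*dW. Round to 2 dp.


Q = 0.68 * 4700 * 19.3 = 61682.80 BTU/hr

61682.80 BTU/hr


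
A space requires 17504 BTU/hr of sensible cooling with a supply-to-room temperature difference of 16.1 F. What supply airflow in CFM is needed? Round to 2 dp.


CFM = 17504 / (1.08 * 16.1) = 1006.67

1006.67 CFM


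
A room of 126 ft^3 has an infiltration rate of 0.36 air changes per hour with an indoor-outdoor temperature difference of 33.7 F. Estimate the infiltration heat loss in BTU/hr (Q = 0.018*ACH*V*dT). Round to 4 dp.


Q = 0.018 * 0.36 * 126 * 33.7 = 27.5154 BTU/hr

27.5154 BTU/hr


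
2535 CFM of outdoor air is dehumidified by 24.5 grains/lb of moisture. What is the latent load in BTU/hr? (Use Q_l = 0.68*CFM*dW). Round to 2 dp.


Q = 0.68 * 2535 * 24.5 = 42233.10 BTU/hr

42233.10 BTU/hr


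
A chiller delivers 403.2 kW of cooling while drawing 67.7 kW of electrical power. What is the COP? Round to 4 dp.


COP = 403.2 / 67.7 = 5.9557

5.9557


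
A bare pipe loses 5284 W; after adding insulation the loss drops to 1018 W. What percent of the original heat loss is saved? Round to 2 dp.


Savings = ((5284-1018)/5284)*100 = 80.73 %

80.73 %


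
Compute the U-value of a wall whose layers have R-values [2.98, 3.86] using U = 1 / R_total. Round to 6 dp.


R_total = 2.98 + 3.86 = 6.84
U = 1/6.84 = 0.146199

0.146199


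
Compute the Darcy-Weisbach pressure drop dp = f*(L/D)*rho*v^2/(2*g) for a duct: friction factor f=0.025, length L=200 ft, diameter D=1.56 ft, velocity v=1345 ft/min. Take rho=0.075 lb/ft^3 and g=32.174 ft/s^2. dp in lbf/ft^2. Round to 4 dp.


v_fps = 1345/60 = 22.4167 ft/s
dp = 0.025*(200/1.56)*0.075*22.4167^2/(2*32.174) = 1.8772 lbf/ft^2

1.8772 lbf/ft^2


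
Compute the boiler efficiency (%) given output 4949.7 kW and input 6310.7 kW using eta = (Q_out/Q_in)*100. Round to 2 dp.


eta = (4949.7/6310.7)*100 = 78.43 %

78.43 %


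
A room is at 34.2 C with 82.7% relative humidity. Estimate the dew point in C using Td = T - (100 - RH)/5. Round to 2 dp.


Td = 34.2 - (100-82.7)/5 = 30.74 C

30.74 C


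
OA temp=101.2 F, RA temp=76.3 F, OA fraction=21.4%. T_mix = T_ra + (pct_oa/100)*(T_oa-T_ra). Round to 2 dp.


T_mix = 76.3 + (21.4/100)*(101.2-76.3) = 81.63 F

81.63 F


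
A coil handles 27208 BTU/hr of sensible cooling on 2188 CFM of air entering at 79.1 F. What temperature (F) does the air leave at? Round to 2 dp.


dT = 27208/(1.08*2188) = 11.5140
T_leave = 79.1 - 11.5140 = 67.59 F

67.59 F


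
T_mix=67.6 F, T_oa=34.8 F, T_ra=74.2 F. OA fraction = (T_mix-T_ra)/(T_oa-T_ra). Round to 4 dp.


frac = (67.6 - 74.2) / (34.8 - 74.2) = 0.1675

0.1675


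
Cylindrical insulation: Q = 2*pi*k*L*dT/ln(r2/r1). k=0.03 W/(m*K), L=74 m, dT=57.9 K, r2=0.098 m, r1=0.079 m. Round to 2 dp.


Q = 2*pi*0.03*74*57.9/ln(0.098/0.079) = 3747.35 W

3747.35 W


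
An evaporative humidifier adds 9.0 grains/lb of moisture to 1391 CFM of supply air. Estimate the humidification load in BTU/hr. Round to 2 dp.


Q = 0.68 * 1391 * 9.0 = 8512.92 BTU/hr

8512.92 BTU/hr


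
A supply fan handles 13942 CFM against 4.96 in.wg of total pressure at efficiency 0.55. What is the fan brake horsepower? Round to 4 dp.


BHP = 13942 * 4.96 / (6356 * 0.55) = 19.7815 hp

19.7815 hp


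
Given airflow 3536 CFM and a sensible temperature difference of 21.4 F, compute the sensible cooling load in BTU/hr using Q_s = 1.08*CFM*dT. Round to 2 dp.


Q = 1.08 * 3536 * 21.4 = 81724.03 BTU/hr

81724.03 BTU/hr


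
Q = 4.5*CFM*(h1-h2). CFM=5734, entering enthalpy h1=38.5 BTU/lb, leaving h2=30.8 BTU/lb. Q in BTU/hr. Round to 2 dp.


Q = 4.5 * 5734 * (38.5 - 30.8) = 198683.10 BTU/hr

198683.10 BTU/hr


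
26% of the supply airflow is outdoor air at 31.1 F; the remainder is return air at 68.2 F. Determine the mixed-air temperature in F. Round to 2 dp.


T_mix = 0.26*31.1 + 0.74*68.2 = 58.55 F

58.55 F


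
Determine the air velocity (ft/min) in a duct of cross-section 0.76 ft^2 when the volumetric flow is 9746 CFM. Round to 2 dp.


V = 9746 / 0.76 = 12823.68 ft/min

12823.68 ft/min


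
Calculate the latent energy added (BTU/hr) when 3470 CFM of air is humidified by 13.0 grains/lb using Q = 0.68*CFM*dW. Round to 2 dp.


Q = 0.68 * 3470 * 13.0 = 30674.80 BTU/hr

30674.80 BTU/hr


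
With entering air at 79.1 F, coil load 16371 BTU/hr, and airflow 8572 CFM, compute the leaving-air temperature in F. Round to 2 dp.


dT = 16371/(1.08*8572) = 1.7684
T_leave = 79.1 - 1.7684 = 77.33 F

77.33 F


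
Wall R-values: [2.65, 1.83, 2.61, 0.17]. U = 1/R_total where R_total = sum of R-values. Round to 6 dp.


R_total = 2.65 + 1.83 + 2.61 + 0.17 = 7.26
U = 1/7.26 = 0.137741

0.137741


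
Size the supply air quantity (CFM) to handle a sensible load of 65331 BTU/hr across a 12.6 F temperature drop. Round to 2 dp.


CFM = 65331 / (1.08 * 12.6) = 4800.93

4800.93 CFM


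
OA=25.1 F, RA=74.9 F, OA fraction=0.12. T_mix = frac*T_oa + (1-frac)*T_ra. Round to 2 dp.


T_mix = 0.12*25.1 + 0.88*74.9 = 68.92 F

68.92 F


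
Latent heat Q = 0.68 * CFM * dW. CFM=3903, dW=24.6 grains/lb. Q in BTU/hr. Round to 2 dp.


Q = 0.68 * 3903 * 24.6 = 65289.38 BTU/hr

65289.38 BTU/hr


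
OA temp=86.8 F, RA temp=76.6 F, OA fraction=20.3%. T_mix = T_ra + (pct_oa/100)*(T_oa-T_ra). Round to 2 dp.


T_mix = 76.6 + (20.3/100)*(86.8-76.6) = 78.67 F

78.67 F


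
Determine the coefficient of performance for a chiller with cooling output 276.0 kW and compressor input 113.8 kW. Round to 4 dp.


COP = 276.0 / 113.8 = 2.4253

2.4253


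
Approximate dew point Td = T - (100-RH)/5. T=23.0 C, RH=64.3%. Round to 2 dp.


Td = 23.0 - (100-64.3)/5 = 15.86 C

15.86 C


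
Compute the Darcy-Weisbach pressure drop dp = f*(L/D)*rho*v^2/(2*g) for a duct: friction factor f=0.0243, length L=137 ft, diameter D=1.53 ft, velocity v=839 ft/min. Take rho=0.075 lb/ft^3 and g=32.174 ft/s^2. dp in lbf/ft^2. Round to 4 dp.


v_fps = 839/60 = 13.9833 ft/s
dp = 0.0243*(137/1.53)*0.075*13.9833^2/(2*32.174) = 0.4959 lbf/ft^2

0.4959 lbf/ft^2


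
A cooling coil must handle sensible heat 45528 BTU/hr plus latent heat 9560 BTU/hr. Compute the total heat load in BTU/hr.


Qt = 45528 + 9560 = 55088 BTU/hr

55088 BTU/hr


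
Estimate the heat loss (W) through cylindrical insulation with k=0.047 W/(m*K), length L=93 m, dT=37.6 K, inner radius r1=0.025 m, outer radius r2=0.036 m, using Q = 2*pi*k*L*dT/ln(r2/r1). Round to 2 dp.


Q = 2*pi*0.047*93*37.6/ln(0.036/0.025) = 2831.92 W

2831.92 W


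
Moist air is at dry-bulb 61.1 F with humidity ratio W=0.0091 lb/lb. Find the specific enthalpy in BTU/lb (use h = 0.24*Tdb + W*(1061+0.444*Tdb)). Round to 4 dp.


h = 0.24*61.1 + 0.0091*(1061+0.444*61.1) = 24.5660 BTU/lb

24.5660 BTU/lb


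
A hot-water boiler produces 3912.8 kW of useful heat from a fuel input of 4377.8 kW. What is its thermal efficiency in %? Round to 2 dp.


eta = (3912.8/4377.8)*100 = 89.38 %

89.38 %


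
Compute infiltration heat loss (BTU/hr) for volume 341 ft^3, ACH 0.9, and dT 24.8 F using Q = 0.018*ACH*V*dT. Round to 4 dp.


Q = 0.018 * 0.9 * 341 * 24.8 = 137.0002 BTU/hr

137.0002 BTU/hr


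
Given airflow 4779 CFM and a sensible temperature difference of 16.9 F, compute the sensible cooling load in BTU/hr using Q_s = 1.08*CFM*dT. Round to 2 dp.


Q = 1.08 * 4779 * 16.9 = 87226.31 BTU/hr

87226.31 BTU/hr


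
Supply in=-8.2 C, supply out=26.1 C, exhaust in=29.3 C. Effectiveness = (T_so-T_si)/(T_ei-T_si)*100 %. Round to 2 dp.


eff = (26.1-(-8.2))/(29.3-(-8.2))*100 = 91.47 %

91.47 %


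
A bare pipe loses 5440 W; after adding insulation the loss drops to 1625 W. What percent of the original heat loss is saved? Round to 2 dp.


Savings = ((5440-1625)/5440)*100 = 70.13 %

70.13 %


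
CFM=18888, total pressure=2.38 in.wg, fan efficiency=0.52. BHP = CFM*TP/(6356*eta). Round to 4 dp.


BHP = 18888 * 2.38 / (6356 * 0.52) = 13.6012 hp

13.6012 hp


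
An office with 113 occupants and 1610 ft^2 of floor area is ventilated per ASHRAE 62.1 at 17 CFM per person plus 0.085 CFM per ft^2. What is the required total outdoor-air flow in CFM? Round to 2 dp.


Total = 113*17 + 1610*0.085 = 2057.85 CFM

2057.85 CFM


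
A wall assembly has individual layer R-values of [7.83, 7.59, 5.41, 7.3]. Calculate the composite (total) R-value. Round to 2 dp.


R_total = 7.83 + 7.59 + 5.41 + 7.3 = 28.13

28.13


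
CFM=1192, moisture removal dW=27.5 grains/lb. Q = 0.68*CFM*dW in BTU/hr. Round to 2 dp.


Q = 0.68 * 1192 * 27.5 = 22290.40 BTU/hr

22290.40 BTU/hr


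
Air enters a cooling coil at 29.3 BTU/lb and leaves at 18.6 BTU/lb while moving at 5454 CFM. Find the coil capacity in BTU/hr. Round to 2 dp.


Q = 4.5 * 5454 * (29.3 - 18.6) = 262610.10 BTU/hr

262610.10 BTU/hr


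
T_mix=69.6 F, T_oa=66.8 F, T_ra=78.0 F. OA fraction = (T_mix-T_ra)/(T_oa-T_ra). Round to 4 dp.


frac = (69.6 - 78.0) / (66.8 - 78.0) = 0.7500

0.7500


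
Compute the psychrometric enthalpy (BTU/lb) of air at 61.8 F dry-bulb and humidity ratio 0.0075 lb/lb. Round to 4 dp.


h = 0.24*61.8 + 0.0075*(1061+0.444*61.8) = 22.9953 BTU/lb

22.9953 BTU/lb


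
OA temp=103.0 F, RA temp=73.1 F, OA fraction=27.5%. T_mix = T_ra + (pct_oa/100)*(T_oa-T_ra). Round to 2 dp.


T_mix = 73.1 + (27.5/100)*(103.0-73.1) = 81.32 F

81.32 F


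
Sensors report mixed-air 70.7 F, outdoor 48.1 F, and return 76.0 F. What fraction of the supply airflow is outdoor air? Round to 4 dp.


frac = (70.7 - 76.0) / (48.1 - 76.0) = 0.1900

0.1900


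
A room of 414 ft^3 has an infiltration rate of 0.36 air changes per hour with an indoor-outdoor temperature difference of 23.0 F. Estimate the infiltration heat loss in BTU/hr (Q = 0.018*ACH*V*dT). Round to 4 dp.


Q = 0.018 * 0.36 * 414 * 23.0 = 61.7026 BTU/hr

61.7026 BTU/hr


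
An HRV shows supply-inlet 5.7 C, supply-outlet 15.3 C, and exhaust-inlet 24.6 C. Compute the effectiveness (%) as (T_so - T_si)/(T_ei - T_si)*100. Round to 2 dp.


eff = (15.3-5.7)/(24.6-5.7)*100 = 50.79 %

50.79 %


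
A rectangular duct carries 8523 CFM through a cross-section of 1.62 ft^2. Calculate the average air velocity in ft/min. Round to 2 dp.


V = 8523 / 1.62 = 5261.11 ft/min

5261.11 ft/min


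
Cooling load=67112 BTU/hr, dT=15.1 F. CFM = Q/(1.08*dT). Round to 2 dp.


CFM = 67112 / (1.08 * 15.1) = 4115.28

4115.28 CFM


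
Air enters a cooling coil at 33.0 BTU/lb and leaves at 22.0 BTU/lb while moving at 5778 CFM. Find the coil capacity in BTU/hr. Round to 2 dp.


Q = 4.5 * 5778 * (33.0 - 22.0) = 286011.00 BTU/hr

286011.00 BTU/hr


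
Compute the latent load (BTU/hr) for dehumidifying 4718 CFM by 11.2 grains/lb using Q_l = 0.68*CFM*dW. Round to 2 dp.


Q = 0.68 * 4718 * 11.2 = 35932.29 BTU/hr

35932.29 BTU/hr


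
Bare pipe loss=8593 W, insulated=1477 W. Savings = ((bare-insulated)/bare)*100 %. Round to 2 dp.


Savings = ((8593-1477)/8593)*100 = 82.81 %

82.81 %


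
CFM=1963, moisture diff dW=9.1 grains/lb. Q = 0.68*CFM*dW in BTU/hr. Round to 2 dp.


Q = 0.68 * 1963 * 9.1 = 12147.04 BTU/hr

12147.04 BTU/hr


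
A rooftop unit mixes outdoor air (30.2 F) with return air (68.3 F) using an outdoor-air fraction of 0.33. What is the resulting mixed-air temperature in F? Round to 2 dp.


T_mix = 0.33*30.2 + 0.67*68.3 = 55.73 F

55.73 F


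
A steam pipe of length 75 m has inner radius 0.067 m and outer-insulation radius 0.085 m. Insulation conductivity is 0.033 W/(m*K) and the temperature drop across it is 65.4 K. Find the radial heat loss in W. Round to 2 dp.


Q = 2*pi*0.033*75*65.4/ln(0.085/0.067) = 4273.97 W

4273.97 W


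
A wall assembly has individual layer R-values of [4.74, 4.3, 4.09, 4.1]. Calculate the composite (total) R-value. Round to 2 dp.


R_total = 4.74 + 4.3 + 4.09 + 4.1 = 17.23

17.23


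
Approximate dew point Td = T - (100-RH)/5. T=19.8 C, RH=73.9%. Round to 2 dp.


Td = 19.8 - (100-73.9)/5 = 14.58 C

14.58 C


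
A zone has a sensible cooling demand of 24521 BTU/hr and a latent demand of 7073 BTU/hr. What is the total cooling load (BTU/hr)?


Qt = 24521 + 7073 = 31594 BTU/hr

31594 BTU/hr


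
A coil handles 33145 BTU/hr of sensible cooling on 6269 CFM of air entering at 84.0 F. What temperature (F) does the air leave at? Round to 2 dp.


dT = 33145/(1.08*6269) = 4.8955
T_leave = 84.0 - 4.8955 = 79.10 F

79.10 F


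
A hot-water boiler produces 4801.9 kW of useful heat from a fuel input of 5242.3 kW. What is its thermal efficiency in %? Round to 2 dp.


eta = (4801.9/5242.3)*100 = 91.60 %

91.60 %


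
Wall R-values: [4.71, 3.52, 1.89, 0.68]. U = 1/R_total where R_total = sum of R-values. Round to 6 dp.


R_total = 4.71 + 3.52 + 1.89 + 0.68 = 10.80
U = 1/10.80 = 0.092593

0.092593


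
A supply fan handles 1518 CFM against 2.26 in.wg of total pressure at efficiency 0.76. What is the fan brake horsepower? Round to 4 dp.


BHP = 1518 * 2.26 / (6356 * 0.76) = 0.7102 hp

0.7102 hp


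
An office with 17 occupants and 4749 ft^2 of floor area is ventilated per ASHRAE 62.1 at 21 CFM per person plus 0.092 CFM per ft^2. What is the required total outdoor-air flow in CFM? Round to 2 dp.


Total = 17*21 + 4749*0.092 = 793.91 CFM

793.91 CFM


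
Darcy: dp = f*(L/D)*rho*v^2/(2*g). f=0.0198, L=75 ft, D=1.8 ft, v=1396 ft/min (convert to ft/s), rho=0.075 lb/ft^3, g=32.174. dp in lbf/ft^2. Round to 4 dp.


v_fps = 1396/60 = 23.2667 ft/s
dp = 0.0198*(75/1.8)*0.075*23.2667^2/(2*32.174) = 0.5205 lbf/ft^2

0.5205 lbf/ft^2


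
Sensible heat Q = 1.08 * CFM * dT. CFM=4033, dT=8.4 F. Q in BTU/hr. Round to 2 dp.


Q = 1.08 * 4033 * 8.4 = 36587.38 BTU/hr

36587.38 BTU/hr


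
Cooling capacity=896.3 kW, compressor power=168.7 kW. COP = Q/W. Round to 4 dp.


COP = 896.3 / 168.7 = 5.3130

5.3130


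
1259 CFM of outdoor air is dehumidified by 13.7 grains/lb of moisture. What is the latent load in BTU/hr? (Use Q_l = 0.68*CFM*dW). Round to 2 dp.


Q = 0.68 * 1259 * 13.7 = 11728.84 BTU/hr

11728.84 BTU/hr


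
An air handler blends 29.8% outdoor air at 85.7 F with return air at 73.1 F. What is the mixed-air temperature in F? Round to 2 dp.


T_mix = 73.1 + (29.8/100)*(85.7-73.1) = 76.85 F

76.85 F


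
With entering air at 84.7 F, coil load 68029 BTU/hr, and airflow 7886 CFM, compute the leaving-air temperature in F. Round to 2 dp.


dT = 68029/(1.08*7886) = 7.9875
T_leave = 84.7 - 7.9875 = 76.71 F

76.71 F


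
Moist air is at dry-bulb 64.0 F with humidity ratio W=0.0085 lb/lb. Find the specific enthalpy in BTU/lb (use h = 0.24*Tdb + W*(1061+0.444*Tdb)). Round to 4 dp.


h = 0.24*64.0 + 0.0085*(1061+0.444*64.0) = 24.6200 BTU/lb

24.6200 BTU/lb


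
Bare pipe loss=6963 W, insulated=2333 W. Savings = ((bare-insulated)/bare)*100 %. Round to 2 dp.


Savings = ((6963-2333)/6963)*100 = 66.49 %

66.49 %
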